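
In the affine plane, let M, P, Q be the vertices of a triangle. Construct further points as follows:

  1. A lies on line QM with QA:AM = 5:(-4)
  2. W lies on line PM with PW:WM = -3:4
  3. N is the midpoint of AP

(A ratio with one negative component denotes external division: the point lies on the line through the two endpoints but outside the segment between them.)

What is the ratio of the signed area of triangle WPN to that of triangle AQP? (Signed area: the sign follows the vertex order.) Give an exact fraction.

Assign M = (0, 0), P = (1, 0), Q = (0, 1) — the answer is frame-independent, so this choice is without loss of generality.
1. A lies on line QM with QA:AM = 5:(-4) ⇒ A = (0, -4)
2. W lies on line PM with PW:WM = -3:4 ⇒ W = (4, 0)
3. N is the midpoint of AP ⇒ N = (1/2, -2)
2·[WPN] = 6, 2·[AQP] = -5
[WPN]:[AQP] = 6:-5 = -6/5

[WPN]:[AQP] = -6/5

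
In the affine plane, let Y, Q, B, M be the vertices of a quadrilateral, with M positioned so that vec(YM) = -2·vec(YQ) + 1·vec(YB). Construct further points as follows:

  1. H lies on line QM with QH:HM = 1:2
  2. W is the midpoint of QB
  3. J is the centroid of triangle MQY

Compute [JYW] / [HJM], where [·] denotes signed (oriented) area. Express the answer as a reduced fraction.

[JYW]:[HJM] = -3/2

Assign Y = (0, 0), Q = (1, 0), B = (0, 1), M = (-2, 1) — the answer is frame-independent, so this choice is without loss of generality.
1. H lies on line QM with QH:HM = 1:2 ⇒ H = (0, 1/3)
2. W is the midpoint of QB ⇒ W = (1/2, 1/2)
3. J is the centroid of triangle MQY ⇒ J = (-1/3, 1/3)
2·[JYW] = 1/3, 2·[HJM] = -2/9
[JYW]:[HJM] = 1/3:-2/9 = -3/2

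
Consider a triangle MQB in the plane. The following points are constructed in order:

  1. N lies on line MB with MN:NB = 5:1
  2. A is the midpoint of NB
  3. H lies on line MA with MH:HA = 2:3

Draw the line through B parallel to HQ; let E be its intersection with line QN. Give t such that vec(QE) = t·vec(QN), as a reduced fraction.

t = 19/14

Choose coordinates M = (0, 0), Q = (1, 0), B = (0, 1).
1. N lies on line MB with MN:NB = 5:1 ⇒ N = (0, 5/6)
2. A is the midpoint of NB ⇒ A = (0, 11/12)
3. H lies on line MA with MH:HA = 2:3 ⇒ H = (0, 11/30)
through B parallel to HQ: direction (1, -11/30); meets QN at E = (-5/14, 95/84)
E = Q + t·(N−Q) with t = 19/14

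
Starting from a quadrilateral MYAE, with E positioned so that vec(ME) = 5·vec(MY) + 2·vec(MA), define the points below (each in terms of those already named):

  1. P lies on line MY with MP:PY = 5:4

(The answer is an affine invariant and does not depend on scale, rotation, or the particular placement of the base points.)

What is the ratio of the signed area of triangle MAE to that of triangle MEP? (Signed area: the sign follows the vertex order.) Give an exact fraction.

[MAE]:[MEP] = 9/2

Set M = (0, 0), Y = (1, 0), A = (0, 1), E = (5, 2); any affine frame gives the same invariant.
1. P lies on line MY with MP:PY = 5:4 ⇒ P = (5/9, 0)
2·[MAE] = -5, 2·[MEP] = -10/9
[MAE]:[MEP] = -5:-10/9 = 9/2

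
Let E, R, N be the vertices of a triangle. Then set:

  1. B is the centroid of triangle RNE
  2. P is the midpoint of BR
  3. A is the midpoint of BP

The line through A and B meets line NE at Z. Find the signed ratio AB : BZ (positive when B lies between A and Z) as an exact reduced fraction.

Choose coordinates E = (0, 0), R = (1, 0), N = (0, 1).
1. B is the centroid of triangle RNE ⇒ B = (1/3, 1/3)
2. P is the midpoint of BR ⇒ P = (2/3, 1/6)
3. A is the midpoint of BP ⇒ A = (1/2, 1/4)
line AB meets NE at Z = (0, 1/2)
B = A + t·(Z−A) with t = 1/3, so AB:BZ = 1/3:2/3

AB:BZ = 1/2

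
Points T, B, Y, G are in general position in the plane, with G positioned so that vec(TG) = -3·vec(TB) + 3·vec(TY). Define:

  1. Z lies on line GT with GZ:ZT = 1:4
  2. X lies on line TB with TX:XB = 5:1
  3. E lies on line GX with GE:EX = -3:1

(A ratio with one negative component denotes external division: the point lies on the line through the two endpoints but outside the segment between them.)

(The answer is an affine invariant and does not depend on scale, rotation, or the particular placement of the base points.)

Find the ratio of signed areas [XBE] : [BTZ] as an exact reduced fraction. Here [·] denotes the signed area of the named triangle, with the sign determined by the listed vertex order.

Choose coordinates T = (0, 0), B = (1, 0), Y = (0, 1), G = (-3, 3).
1. Z lies on line GT with GZ:ZT = 1:4 ⇒ Z = (-12/5, 12/5)
2. X lies on line TB with TX:XB = 5:1 ⇒ X = (5/6, 0)
3. E lies on line GX with GE:EX = -3:1 ⇒ E = (11/4, -3/2)
2·[XBE] = -1/4, 2·[BTZ] = -12/5
[XBE]:[BTZ] = -1/4:-12/5 = 5/48

[XBE]:[BTZ] = 5/48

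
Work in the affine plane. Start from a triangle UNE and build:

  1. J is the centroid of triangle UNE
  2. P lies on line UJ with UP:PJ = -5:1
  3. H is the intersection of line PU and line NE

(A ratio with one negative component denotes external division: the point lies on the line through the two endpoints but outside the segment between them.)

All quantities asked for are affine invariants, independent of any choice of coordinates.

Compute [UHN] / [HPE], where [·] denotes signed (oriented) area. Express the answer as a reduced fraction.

Choose coordinates U = (0, 0), N = (1, 0), E = (0, 1).
1. J is the centroid of triangle UNE ⇒ J = (1/3, 1/3)
2. P lies on line UJ with UP:PJ = -5:1 ⇒ P = (5/12, 5/12)
3. H is the intersection of line PU and line NE ⇒ H = (1/2, 1/2)
2·[UHN] = -1/2, 2·[HPE] = -1/12
[UHN]:[HPE] = -1/2:-1/12 = 6

[UHN]:[HPE] = 6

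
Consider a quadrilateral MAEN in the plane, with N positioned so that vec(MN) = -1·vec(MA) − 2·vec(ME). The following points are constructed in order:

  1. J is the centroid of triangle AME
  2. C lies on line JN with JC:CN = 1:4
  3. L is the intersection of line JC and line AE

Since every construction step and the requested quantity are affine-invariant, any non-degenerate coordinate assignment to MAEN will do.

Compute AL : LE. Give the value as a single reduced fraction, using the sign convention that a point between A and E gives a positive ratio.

Work in coordinates with M = (0, 0), A = (1, 0), E = (0, 1), N = (-1, -2).
1. J is the centroid of triangle AME ⇒ J = (1/3, 1/3)
2. C lies on line JN with JC:CN = 1:4 ⇒ C = (1/15, -2/15)
3. L is the intersection of line JC and line AE ⇒ L = (5/11, 6/11)
L = A + t·(E−A) with t = 6/11, so AL:LE = t:(1−t) = 6/11:5/11

AL:LE = 6/5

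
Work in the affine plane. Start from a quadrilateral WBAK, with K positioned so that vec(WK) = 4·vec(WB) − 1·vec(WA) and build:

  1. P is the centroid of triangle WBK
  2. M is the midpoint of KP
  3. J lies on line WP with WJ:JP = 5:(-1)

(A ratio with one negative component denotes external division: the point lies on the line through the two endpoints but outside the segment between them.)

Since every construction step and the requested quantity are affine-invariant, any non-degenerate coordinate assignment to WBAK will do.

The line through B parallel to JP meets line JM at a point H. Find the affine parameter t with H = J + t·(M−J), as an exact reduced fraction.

Choose coordinates W = (0, 0), B = (1, 0), A = (0, 1), K = (4, -1).
1. P is the centroid of triangle WBK ⇒ P = (5/3, -1/3)
2. M is the midpoint of KP ⇒ M = (17/6, -2/3)
3. J lies on line WP with WJ:JP = 5:(-1) ⇒ J = (25/12, -5/12)
through B parallel to JP: direction (-5/12, 1/12); meets JM at H = (7/12, 1/12)
H = J + t·(M−J) with t = -2

t = -2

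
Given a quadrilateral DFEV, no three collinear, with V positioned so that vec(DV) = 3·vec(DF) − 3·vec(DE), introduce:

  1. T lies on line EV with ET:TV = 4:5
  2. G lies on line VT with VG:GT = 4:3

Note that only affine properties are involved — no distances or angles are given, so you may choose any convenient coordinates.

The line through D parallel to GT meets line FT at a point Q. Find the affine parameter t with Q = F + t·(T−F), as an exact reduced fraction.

t = 4

Assign D = (0, 0), F = (1, 0), E = (0, 1), V = (3, -3) — the answer is frame-independent, so this choice is without loss of generality.
1. T lies on line EV with ET:TV = 4:5 ⇒ T = (4/3, -7/9)
2. G lies on line VT with VG:GT = 4:3 ⇒ G = (43/21, -109/63)
through D parallel to GT: direction (-5/7, 20/21); meets FT at Q = (7/3, -28/9)
Q = F + t·(T−F) with t = 4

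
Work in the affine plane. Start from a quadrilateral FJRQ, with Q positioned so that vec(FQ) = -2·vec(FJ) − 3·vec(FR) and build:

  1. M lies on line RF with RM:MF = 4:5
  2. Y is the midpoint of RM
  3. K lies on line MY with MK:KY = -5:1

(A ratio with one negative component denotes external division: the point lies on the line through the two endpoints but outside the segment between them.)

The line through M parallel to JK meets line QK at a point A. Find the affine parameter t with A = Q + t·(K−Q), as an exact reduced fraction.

t = 94/99

Work in coordinates with F = (0, 0), J = (1, 0), R = (0, 1), Q = (-2, -3).
1. M lies on line RF with RM:MF = 4:5 ⇒ M = (0, 5/9)
2. Y is the midpoint of RM ⇒ Y = (0, 7/9)
3. K lies on line MY with MK:KY = -5:1 ⇒ K = (0, 5/6)
through M parallel to JK: direction (-1, 5/6); meets QK at A = (-10/99, 190/297)
A = Q + t·(K−Q) with t = 94/99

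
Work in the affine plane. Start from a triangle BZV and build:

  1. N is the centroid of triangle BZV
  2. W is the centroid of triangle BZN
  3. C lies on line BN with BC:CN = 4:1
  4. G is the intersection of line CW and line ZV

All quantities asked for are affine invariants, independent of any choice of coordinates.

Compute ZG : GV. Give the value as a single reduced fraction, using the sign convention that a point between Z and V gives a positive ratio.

ZG:GV = -3/4

Choose coordinates B = (0, 0), Z = (1, 0), V = (0, 1).
1. N is the centroid of triangle BZV ⇒ N = (1/3, 1/3)
2. W is the centroid of triangle BZN ⇒ W = (4/9, 1/9)
3. C lies on line BN with BC:CN = 4:1 ⇒ C = (4/15, 4/15)
4. G is the intersection of line CW and line ZV ⇒ G = (4, -3)
G = Z + t·(V−Z) with t = -3, so ZG:GV = t:(1−t) = -3:4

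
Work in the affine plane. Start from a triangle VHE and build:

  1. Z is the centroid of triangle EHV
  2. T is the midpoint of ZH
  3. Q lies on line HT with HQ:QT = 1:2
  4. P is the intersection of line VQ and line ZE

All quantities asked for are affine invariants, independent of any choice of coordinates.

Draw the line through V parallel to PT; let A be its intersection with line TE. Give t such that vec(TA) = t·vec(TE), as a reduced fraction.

t = 1/4

Assign V = (0, 0), H = (1, 0), E = (0, 1) — the answer is frame-independent, so this choice is without loss of generality.
1. Z is the centroid of triangle EHV ⇒ Z = (1/3, 1/3)
2. T is the midpoint of ZH ⇒ T = (2/3, 1/6)
3. Q lies on line HT with HQ:QT = 1:2 ⇒ Q = (8/9, 1/18)
4. P is the intersection of line VQ and line ZE ⇒ P = (16/33, 1/33)
through V parallel to PT: direction (2/11, 3/22); meets TE at A = (1/2, 3/8)
A = T + t·(E−T) with t = 1/4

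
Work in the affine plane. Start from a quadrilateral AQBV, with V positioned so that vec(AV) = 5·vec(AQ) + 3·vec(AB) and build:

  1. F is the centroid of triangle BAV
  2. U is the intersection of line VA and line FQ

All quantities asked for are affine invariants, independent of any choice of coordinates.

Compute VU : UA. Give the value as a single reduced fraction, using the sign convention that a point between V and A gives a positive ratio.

Set A = (0, 0), Q = (1, 0), B = (0, 1), V = (5, 3); any affine frame gives the same invariant.
1. F is the centroid of triangle BAV ⇒ F = (5/3, 4/3)
2. U is the intersection of line VA and line FQ ⇒ U = (10/7, 6/7)
U = V + t·(A−V) with t = 5/7, so VU:UA = t:(1−t) = 5/7:2/7

VU:UA = 5/2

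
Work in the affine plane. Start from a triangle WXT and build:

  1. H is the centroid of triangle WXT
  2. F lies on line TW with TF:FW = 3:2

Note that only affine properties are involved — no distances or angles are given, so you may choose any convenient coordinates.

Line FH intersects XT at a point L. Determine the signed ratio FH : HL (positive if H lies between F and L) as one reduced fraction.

FH:HL = 4/5

Assign W = (0, 0), X = (1, 0), T = (0, 1) — the answer is frame-independent, so this choice is without loss of generality.
1. H is the centroid of triangle WXT ⇒ H = (1/3, 1/3)
2. F lies on line TW with TF:FW = 3:2 ⇒ F = (0, 2/5)
line FH meets XT at L = (3/4, 1/4)
H = F + t·(L−F) with t = 4/9, so FH:HL = 4/9:5/9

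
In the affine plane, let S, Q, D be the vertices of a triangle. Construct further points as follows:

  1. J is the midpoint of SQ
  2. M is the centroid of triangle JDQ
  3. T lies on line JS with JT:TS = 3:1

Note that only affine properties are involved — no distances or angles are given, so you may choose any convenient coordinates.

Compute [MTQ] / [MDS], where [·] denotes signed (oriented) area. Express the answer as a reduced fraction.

[MTQ]:[MDS] = 7/12

Set S = (0, 0), Q = (1, 0), D = (0, 1); any affine frame gives the same invariant.
1. J is the midpoint of SQ ⇒ J = (1/2, 0)
2. M is the centroid of triangle JDQ ⇒ M = (1/2, 1/3)
3. T lies on line JS with JT:TS = 3:1 ⇒ T = (1/8, 0)
2·[MTQ] = 7/24, 2·[MDS] = 1/2
[MTQ]:[MDS] = 7/24:1/2 = 7/12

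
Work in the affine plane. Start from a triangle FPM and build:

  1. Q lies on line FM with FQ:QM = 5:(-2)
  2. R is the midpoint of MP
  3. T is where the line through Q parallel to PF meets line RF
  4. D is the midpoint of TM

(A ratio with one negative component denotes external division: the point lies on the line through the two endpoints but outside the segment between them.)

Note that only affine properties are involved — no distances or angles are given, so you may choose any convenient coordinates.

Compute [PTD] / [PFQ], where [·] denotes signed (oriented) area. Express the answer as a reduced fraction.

Work in coordinates with F = (0, 0), P = (1, 0), M = (0, 1).
1. Q lies on line FM with FQ:QM = 5:(-2) ⇒ Q = (0, 5/3)
2. R is the midpoint of MP ⇒ R = (1/2, 1/2)
3. T is where the line through Q parallel to PF meets line RF ⇒ T = (5/3, 5/3)
4. D is the midpoint of TM ⇒ D = (5/6, 4/3)
2·[PTD] = 7/6, 2·[PFQ] = -5/3
[PTD]:[PFQ] = 7/6:-5/3 = -7/10

[PTD]:[PFQ] = -7/10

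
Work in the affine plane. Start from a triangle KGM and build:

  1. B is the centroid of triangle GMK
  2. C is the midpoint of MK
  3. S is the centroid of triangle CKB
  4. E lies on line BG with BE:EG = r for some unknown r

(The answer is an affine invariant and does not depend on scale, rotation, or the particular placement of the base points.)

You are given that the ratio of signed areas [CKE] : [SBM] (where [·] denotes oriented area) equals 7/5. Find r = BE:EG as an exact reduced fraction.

r = 1/4

Assign K = (0, 0), G = (1, 0), M = (0, 1) — the answer is frame-independent, so this choice is without loss of generality.
1. B is the centroid of triangle GMK ⇒ B = (1/3, 1/3)
2. C is the midpoint of MK ⇒ C = (0, 1/2)
3. S is the centroid of triangle CKB ⇒ S = (1/9, 5/18)
4. With BE:EG = r, write λ = r/(r+1) so E = B + λ·(G−B); E is affine-linear in λ
Every point depending on E is an affine combination of E and λ-independent points, so each such coordinate is linear in λ; the λ² term in each signed area is a multiple of (G−B)×(G−B) = 0, so 2·[CKE] and 2·[SBM] are each linear in λ. Evaluating at λ=0 and λ=1:
  2·[CKE] = 1/3·λ + 1/6,   2·[SBM] = 1/6
So [CKE]:[SBM] = (1/3·λ + 1/6) / (1/6). Setting this equal to 7/5:
  1/3·λ + 1/6 = 7/5·(1/6)  ⇒  λ = 1/5
Then r = λ/(1−λ) = (1/5)/(4/5) = 1/4. Check: with r = 1/4, E = (7/15, 4/15) and [CKE]:[SBM] = 7/5 as required.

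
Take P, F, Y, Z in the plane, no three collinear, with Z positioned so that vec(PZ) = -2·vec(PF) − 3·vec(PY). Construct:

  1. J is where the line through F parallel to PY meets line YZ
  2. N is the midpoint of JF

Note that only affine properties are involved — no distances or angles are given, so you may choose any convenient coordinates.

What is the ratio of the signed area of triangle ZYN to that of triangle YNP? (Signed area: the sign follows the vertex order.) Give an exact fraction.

[ZYN]:[YNP] = 3

Set P = (0, 0), F = (1, 0), Y = (0, 1), Z = (-2, -3); any affine frame gives the same invariant.
1. J is where the line through F parallel to PY meets line YZ ⇒ J = (1, 3)
2. N is the midpoint of JF ⇒ N = (1, 3/2)
2·[ZYN] = -3, 2·[YNP] = -1
[ZYN]:[YNP] = -3:-1 = 3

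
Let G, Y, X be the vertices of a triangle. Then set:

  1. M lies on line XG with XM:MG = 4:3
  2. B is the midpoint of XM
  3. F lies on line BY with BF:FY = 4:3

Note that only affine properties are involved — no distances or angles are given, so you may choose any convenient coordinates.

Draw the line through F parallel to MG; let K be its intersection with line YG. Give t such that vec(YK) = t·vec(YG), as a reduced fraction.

t = 3/7

Choose coordinates G = (0, 0), Y = (1, 0), X = (0, 1).
1. M lies on line XG with XM:MG = 4:3 ⇒ M = (0, 3/7)
2. B is the midpoint of XM ⇒ B = (0, 5/7)
3. F lies on line BY with BF:FY = 4:3 ⇒ F = (4/7, 15/49)
through F parallel to MG: direction (0, -3/7); meets YG at K = (4/7, 0)
K = Y + t·(G−Y) with t = 3/7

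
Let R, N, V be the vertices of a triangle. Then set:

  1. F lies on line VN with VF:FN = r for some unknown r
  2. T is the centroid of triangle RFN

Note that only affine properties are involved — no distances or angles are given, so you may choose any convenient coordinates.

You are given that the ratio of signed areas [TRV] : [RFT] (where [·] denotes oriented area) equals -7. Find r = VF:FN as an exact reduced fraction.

r = -4

Assign R = (0, 0), N = (1, 0), V = (0, 1) — the answer is frame-independent, so this choice is without loss of generality.
1. With VF:FN = r, write λ = r/(r+1) so F = V + λ·(N−V); F is affine-linear in λ
2. T is the centroid of triangle RFN ⇒ T is an affine combination of earlier points and hence also affine-linear in λ
Every point depending on F is an affine combination of F and λ-independent points, so each such coordinate is linear in λ; the λ² term in each signed area is a multiple of (N−V)×(N−V) = 0, so 2·[TRV] and 2·[RFT] are each linear in λ. Evaluating at λ=0 and λ=1:
  2·[TRV] = -1/3·λ − 1/3,   2·[RFT] = 1/3·λ − 1/3
So [TRV]:[RFT] = (-1/3·λ − 1/3) / (1/3·λ − 1/3). Setting this equal to -7:
  -1/3·λ − 1/3 = -7·(1/3·λ − 1/3)  ⇒  λ = 4/3
Then r = λ/(1−λ) = (4/3)/(-1/3) = -4. Check: with r = -4, F = (4/3, -1/3) and [TRV]:[RFT] = -7 as required.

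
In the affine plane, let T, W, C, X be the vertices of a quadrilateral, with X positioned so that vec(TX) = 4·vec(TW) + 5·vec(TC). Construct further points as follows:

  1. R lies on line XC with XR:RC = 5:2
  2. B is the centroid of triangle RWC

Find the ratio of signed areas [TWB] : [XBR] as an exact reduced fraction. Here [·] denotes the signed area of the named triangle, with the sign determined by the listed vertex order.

Choose coordinates T = (0, 0), W = (1, 0), C = (0, 1), X = (4, 5).
1. R lies on line XC with XR:RC = 5:2 ⇒ R = (8/7, 15/7)
2. B is the centroid of triangle RWC ⇒ B = (5/7, 22/21)
2·[TWB] = 22/21, 2·[XBR] = -40/21
[TWB]:[XBR] = 22/21:-40/21 = -11/20

[TWB]:[XBR] = -11/20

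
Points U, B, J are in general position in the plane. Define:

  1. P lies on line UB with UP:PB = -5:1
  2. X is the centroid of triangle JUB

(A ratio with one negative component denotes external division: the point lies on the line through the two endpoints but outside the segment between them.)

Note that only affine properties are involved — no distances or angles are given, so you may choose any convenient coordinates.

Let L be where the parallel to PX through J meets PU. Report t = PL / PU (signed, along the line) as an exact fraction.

Set U = (0, 0), B = (1, 0), J = (0, 1); any affine frame gives the same invariant.
1. P lies on line UB with UP:PB = -5:1 ⇒ P = (5/4, 0)
2. X is the centroid of triangle JUB ⇒ X = (1/3, 1/3)
through J parallel to PX: direction (-11/12, 1/3); meets PU at L = (11/4, 0)
L = P + t·(U−P) with t = -6/5

t = -6/5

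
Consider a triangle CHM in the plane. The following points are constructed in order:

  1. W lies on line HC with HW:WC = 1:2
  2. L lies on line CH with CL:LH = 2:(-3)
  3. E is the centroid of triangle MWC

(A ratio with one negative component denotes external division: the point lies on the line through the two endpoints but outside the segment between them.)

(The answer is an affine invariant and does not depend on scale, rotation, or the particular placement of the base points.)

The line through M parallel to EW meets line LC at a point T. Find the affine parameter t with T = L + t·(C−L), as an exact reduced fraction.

t = 5/3

Work in coordinates with C = (0, 0), H = (1, 0), M = (0, 1).
1. W lies on line HC with HW:WC = 1:2 ⇒ W = (2/3, 0)
2. L lies on line CH with CL:LH = 2:(-3) ⇒ L = (-2, 0)
3. E is the centroid of triangle MWC ⇒ E = (2/9, 1/3)
through M parallel to EW: direction (4/9, -1/3); meets LC at T = (4/3, 0)
T = L + t·(C−L) with t = 5/3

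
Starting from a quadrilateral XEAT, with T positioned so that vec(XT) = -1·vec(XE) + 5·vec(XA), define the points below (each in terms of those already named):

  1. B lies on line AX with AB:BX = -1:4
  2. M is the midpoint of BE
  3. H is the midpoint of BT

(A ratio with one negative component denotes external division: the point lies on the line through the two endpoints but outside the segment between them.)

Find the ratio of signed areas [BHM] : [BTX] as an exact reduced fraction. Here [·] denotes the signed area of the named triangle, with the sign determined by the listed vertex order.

Work in coordinates with X = (0, 0), E = (1, 0), A = (0, 1), T = (-1, 5).
1. B lies on line AX with AB:BX = -1:4 ⇒ B = (0, 4/3)
2. M is the midpoint of BE ⇒ M = (1/2, 2/3)
3. H is the midpoint of BT ⇒ H = (-1/2, 19/6)
2·[BHM] = -7/12, 2·[BTX] = 4/3
[BHM]:[BTX] = -7/12:4/3 = -7/16

[BHM]:[BTX] = -7/16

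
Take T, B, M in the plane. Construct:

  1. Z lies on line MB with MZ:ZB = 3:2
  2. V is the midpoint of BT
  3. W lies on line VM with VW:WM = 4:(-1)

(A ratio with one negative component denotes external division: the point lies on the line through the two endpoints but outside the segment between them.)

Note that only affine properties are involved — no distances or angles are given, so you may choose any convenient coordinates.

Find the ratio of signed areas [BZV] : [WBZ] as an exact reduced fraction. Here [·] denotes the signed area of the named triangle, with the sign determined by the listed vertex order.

[BZV]:[WBZ] = -3

Assign T = (0, 0), B = (1, 0), M = (0, 1) — the answer is frame-independent, so this choice is without loss of generality.
1. Z lies on line MB with MZ:ZB = 3:2 ⇒ Z = (3/5, 2/5)
2. V is the midpoint of BT ⇒ V = (1/2, 0)
3. W lies on line VM with VW:WM = 4:(-1) ⇒ W = (-1/6, 4/3)
2·[BZV] = 1/5, 2·[WBZ] = -1/15
[BZV]:[WBZ] = 1/5:-1/15 = -3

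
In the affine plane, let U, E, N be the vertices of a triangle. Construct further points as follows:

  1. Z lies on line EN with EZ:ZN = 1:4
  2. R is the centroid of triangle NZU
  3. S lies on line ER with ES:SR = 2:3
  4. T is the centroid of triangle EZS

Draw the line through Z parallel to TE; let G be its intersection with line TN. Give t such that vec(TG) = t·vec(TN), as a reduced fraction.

t = 1/5

Set U = (0, 0), E = (1, 0), N = (0, 1); any affine frame gives the same invariant.
1. Z lies on line EN with EZ:ZN = 1:4 ⇒ Z = (4/5, 1/5)
2. R is the centroid of triangle NZU ⇒ R = (4/15, 2/5)
3. S lies on line ER with ES:SR = 2:3 ⇒ S = (53/75, 4/25)
4. T is the centroid of triangle EZS ⇒ T = (188/225, 3/25)
through Z parallel to TE: direction (37/225, -3/25); meets TN at G = (752/1125, 37/125)
G = T + t·(N−T) with t = 1/5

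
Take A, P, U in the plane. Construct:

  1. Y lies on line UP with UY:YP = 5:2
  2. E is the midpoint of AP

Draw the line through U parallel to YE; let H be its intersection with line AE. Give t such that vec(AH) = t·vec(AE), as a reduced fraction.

Work in coordinates with A = (0, 0), P = (1, 0), U = (0, 1).
1. Y lies on line UP with UY:YP = 5:2 ⇒ Y = (5/7, 2/7)
2. E is the midpoint of AP ⇒ E = (1/2, 0)
through U parallel to YE: direction (-3/14, -2/7); meets AE at H = (-3/4, 0)
H = A + t·(E−A) with t = -3/2

t = -3/2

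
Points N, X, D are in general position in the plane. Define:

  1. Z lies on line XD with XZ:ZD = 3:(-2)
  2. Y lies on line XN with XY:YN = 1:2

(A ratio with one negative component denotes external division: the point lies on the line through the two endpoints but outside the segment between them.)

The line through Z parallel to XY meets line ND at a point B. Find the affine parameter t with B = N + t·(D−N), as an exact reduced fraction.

t = 3

Choose coordinates N = (0, 0), X = (1, 0), D = (0, 1).
1. Z lies on line XD with XZ:ZD = 3:(-2) ⇒ Z = (-2, 3)
2. Y lies on line XN with XY:YN = 1:2 ⇒ Y = (2/3, 0)
through Z parallel to XY: direction (-1/3, 0); meets ND at B = (0, 3)
B = N + t·(D−N) with t = 3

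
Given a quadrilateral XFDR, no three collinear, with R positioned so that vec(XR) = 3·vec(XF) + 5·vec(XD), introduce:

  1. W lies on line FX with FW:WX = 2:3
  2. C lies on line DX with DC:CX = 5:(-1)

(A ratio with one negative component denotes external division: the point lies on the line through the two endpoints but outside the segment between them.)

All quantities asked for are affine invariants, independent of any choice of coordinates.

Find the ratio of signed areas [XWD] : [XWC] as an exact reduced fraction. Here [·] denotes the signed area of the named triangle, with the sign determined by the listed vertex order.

Choose coordinates X = (0, 0), F = (1, 0), D = (0, 1), R = (3, 5).
1. W lies on line FX with FW:WX = 2:3 ⇒ W = (3/5, 0)
2. C lies on line DX with DC:CX = 5:(-1) ⇒ C = (0, -1/4)
2·[XWD] = 3/5, 2·[XWC] = -3/20
[XWD]:[XWC] = 3/5:-3/20 = -4

[XWD]:[XWC] = -4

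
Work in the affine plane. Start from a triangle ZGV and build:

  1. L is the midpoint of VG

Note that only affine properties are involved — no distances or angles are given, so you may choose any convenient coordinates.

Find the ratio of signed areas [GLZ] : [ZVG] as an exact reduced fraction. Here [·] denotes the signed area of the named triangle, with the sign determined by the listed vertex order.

Set Z = (0, 0), G = (1, 0), V = (0, 1); any affine frame gives the same invariant.
1. L is the midpoint of VG ⇒ L = (1/2, 1/2)
2·[GLZ] = 1/2, 2·[ZVG] = -1
[GLZ]:[ZVG] = 1/2:-1 = -1/2

[GLZ]:[ZVG] = -1/2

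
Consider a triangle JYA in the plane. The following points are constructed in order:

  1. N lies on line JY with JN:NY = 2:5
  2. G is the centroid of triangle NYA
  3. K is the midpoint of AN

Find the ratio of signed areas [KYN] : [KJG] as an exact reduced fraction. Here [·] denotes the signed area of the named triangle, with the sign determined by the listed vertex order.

Set J = (0, 0), Y = (1, 0), A = (0, 1); any affine frame gives the same invariant.
1. N lies on line JY with JN:NY = 2:5 ⇒ N = (2/7, 0)
2. G is the centroid of triangle NYA ⇒ G = (3/7, 1/3)
3. K is the midpoint of AN ⇒ K = (1/7, 1/2)
2·[KYN] = -5/14, 2·[KJG] = 1/6
[KYN]:[KJG] = -5/14:1/6 = -15/7

[KYN]:[KJG] = -15/7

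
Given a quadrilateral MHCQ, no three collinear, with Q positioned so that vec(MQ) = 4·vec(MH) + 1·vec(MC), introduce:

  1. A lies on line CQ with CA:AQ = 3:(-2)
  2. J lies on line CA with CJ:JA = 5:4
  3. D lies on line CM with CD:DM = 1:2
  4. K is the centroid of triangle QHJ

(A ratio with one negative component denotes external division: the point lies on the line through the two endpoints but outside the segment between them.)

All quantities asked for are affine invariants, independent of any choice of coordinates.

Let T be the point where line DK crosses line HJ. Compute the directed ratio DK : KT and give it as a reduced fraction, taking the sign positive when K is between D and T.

DK:KT = 35/8

Choose coordinates M = (0, 0), H = (1, 0), C = (0, 1), Q = (4, 1).
1. A lies on line CQ with CA:AQ = 3:(-2) ⇒ A = (12, 1)
2. J lies on line CA with CJ:JA = 5:4 ⇒ J = (20/3, 1)
3. D lies on line CM with CD:DM = 1:2 ⇒ D = (0, 2/3)
4. K is the centroid of triangle QHJ ⇒ K = (35/9, 2/3)
line DK meets HJ at T = (43/9, 2/3)
K = D + t·(T−D) with t = 35/43, so DK:KT = 35/43:8/43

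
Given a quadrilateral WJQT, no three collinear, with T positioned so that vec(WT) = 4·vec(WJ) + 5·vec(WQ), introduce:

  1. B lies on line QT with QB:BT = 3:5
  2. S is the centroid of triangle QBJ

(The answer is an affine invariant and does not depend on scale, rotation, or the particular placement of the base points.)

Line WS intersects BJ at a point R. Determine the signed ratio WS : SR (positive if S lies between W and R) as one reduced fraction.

Work in coordinates with W = (0, 0), J = (1, 0), Q = (0, 1), T = (4, 5).
1. B lies on line QT with QB:BT = 3:5 ⇒ B = (3/2, 5/2)
2. S is the centroid of triangle QBJ ⇒ S = (5/6, 7/6)
line WS meets BJ at R = (25/18, 35/18)
S = W + t·(R−W) with t = 3/5, so WS:SR = 3/5:2/5

WS:SR = 3/2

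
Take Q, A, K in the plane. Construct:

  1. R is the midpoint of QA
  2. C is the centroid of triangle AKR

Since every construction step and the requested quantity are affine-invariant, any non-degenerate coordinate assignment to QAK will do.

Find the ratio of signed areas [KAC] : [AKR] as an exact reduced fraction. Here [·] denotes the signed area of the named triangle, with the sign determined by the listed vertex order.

Set Q = (0, 0), A = (1, 0), K = (0, 1); any affine frame gives the same invariant.
1. R is the midpoint of QA ⇒ R = (1/2, 0)
2. C is the centroid of triangle AKR ⇒ C = (1/2, 1/3)
2·[KAC] = -1/6, 2·[AKR] = 1/2
[KAC]:[AKR] = -1/6:1/2 = -1/3

[KAC]:[AKR] = -1/3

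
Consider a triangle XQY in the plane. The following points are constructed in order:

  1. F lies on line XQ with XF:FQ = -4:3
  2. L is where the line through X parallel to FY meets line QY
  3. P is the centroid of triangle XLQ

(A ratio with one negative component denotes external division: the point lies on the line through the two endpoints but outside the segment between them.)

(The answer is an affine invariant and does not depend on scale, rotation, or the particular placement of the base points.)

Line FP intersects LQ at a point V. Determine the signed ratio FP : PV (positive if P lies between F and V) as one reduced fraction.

Work in coordinates with X = (0, 0), Q = (1, 0), Y = (0, 1).
1. F lies on line XQ with XF:FQ = -4:3 ⇒ F = (4, 0)
2. L is where the line through X parallel to FY meets line QY ⇒ L = (4/3, -1/3)
3. P is the centroid of triangle XLQ ⇒ P = (7/9, -1/9)
line FP meets LQ at V = (11/10, -1/10)
P = F + t·(V−F) with t = 10/9, so FP:PV = 10/9:-1/9

FP:PV = -10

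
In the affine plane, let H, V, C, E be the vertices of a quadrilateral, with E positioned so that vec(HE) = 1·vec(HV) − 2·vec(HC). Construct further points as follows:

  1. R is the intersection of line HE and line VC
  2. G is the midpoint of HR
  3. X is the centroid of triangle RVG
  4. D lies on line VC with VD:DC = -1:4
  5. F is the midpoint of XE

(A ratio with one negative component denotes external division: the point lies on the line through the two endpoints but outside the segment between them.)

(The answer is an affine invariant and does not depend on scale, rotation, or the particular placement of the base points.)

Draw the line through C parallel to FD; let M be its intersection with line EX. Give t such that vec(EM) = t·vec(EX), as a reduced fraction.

Set H = (0, 0), V = (1, 0), C = (0, 1), E = (1, -2); any affine frame gives the same invariant.
1. R is the intersection of line HE and line VC ⇒ R = (-1, 2)
2. G is the midpoint of HR ⇒ G = (-1/2, 1)
3. X is the centroid of triangle RVG ⇒ X = (-1/6, 1)
4. D lies on line VC with VD:DC = -1:4 ⇒ D = (4/3, -1/3)
5. F is the midpoint of XE ⇒ F = (5/12, -1/2)
through C parallel to FD: direction (11/12, 1/6); meets EX at M = (-33/212, 103/106)
M = E + t·(X−E) with t = 105/106

t = 105/106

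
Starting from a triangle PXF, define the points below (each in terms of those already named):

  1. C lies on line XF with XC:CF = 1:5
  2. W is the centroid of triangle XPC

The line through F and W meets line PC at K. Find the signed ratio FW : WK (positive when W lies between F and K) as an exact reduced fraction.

FW:WK = -16

Set P = (0, 0), X = (1, 0), F = (0, 1); any affine frame gives the same invariant.
1. C lies on line XF with XC:CF = 1:5 ⇒ C = (5/6, 1/6)
2. W is the centroid of triangle XPC ⇒ W = (11/18, 1/18)
line FW meets PC at K = (55/96, 11/96)
W = F + t·(K−F) with t = 16/15, so FW:WK = 16/15:-1/15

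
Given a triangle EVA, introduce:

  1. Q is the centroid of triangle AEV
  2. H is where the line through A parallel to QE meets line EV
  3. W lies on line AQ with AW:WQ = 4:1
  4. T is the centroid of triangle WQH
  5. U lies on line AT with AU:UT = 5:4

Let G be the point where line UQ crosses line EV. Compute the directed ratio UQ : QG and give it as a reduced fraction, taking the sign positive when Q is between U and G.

UQ:QG = 7/9

Set E = (0, 0), V = (1, 0), A = (0, 1); any affine frame gives the same invariant.
1. Q is the centroid of triangle AEV ⇒ Q = (1/3, 1/3)
2. H is where the line through A parallel to QE meets line EV ⇒ H = (-1, 0)
3. W lies on line AQ with AW:WQ = 4:1 ⇒ W = (4/15, 7/15)
4. T is the centroid of triangle WQH ⇒ T = (-2/15, 4/15)
5. U lies on line AT with AU:UT = 5:4 ⇒ U = (-2/27, 16/27)
line UQ meets EV at G = (6/7, 0)
Q = U + t·(G−U) with t = 7/16, so UQ:QG = 7/16:9/16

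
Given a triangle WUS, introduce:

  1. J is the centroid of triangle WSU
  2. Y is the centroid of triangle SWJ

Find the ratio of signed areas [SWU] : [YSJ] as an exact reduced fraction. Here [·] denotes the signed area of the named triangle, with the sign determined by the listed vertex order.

Assign W = (0, 0), U = (1, 0), S = (0, 1) — the answer is frame-independent, so this choice is without loss of generality.
1. J is the centroid of triangle WSU ⇒ J = (1/3, 1/3)
2. Y is the centroid of triangle SWJ ⇒ Y = (1/9, 4/9)
2·[SWU] = 1, 2·[YSJ] = -1/9
[SWU]:[YSJ] = 1:-1/9 = -9

[SWU]:[YSJ] = -9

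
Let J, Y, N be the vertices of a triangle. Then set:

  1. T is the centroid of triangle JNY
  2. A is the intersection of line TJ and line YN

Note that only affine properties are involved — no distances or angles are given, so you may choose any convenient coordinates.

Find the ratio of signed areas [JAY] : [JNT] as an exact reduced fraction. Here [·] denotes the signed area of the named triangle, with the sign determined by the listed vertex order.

[JAY]:[JNT] = 3/2

Work in coordinates with J = (0, 0), Y = (1, 0), N = (0, 1).
1. T is the centroid of triangle JNY ⇒ T = (1/3, 1/3)
2. A is the intersection of line TJ and line YN ⇒ A = (1/2, 1/2)
2·[JAY] = -1/2, 2·[JNT] = -1/3
[JAY]:[JNT] = -1/2:-1/3 = 3/2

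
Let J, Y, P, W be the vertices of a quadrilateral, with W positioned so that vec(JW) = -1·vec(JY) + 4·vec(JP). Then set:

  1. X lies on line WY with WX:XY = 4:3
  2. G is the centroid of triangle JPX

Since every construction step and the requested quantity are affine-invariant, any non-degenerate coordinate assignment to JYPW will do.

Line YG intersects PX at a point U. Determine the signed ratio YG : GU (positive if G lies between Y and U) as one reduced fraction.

YG:GU = 17

Set J = (0, 0), Y = (1, 0), P = (0, 1), W = (-1, 4); any affine frame gives the same invariant.
1. X lies on line WY with WX:XY = 4:3 ⇒ X = (1/7, 12/7)
2. G is the centroid of triangle JPX ⇒ G = (1/21, 19/21)
line YG meets PX at U = (-1/119, 114/119)
G = Y + t·(U−Y) with t = 17/18, so YG:GU = 17/18:1/18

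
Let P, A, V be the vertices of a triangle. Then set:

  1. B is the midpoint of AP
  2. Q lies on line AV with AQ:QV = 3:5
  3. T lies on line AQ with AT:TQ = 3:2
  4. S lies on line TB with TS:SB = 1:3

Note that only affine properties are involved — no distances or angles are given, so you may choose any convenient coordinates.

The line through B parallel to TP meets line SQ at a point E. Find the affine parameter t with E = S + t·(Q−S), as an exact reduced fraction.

t = -9/19

Choose coordinates P = (0, 0), A = (1, 0), V = (0, 1).
1. B is the midpoint of AP ⇒ B = (1/2, 0)
2. Q lies on line AV with AQ:QV = 3:5 ⇒ Q = (5/8, 3/8)
3. T lies on line AQ with AT:TQ = 3:2 ⇒ T = (31/40, 9/40)
4. S lies on line TB with TS:SB = 1:3 ⇒ S = (113/160, 27/160)
through B parallel to TP: direction (-31/40, -9/40); meets SQ at E = (283/380, 27/380)
E = S + t·(Q−S) with t = -9/19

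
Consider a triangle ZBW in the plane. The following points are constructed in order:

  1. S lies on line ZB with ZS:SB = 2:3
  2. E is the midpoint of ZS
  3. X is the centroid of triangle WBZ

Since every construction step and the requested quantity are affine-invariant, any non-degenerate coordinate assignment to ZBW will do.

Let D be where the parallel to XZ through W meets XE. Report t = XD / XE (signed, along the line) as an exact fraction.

t = -5

Set Z = (0, 0), B = (1, 0), W = (0, 1); any affine frame gives the same invariant.
1. S lies on line ZB with ZS:SB = 2:3 ⇒ S = (2/5, 0)
2. E is the midpoint of ZS ⇒ E = (1/5, 0)
3. X is the centroid of triangle WBZ ⇒ X = (1/3, 1/3)
through W parallel to XZ: direction (-1/3, -1/3); meets XE at D = (1, 2)
D = X + t·(E−X) with t = -5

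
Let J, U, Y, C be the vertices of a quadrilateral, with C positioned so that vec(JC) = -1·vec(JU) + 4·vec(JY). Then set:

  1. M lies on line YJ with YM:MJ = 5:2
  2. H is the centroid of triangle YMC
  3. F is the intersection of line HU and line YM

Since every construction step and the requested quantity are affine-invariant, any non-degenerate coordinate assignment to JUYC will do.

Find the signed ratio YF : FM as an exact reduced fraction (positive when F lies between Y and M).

YF:FM = -9/29

Work in coordinates with J = (0, 0), U = (1, 0), Y = (0, 1), C = (-1, 4).
1. M lies on line YJ with YM:MJ = 5:2 ⇒ M = (0, 2/7)
2. H is the centroid of triangle YMC ⇒ H = (-1/3, 37/21)
3. F is the intersection of line HU and line YM ⇒ F = (0, 37/28)
F = Y + t·(M−Y) with t = -9/20, so YF:FM = t:(1−t) = -9/20:29/20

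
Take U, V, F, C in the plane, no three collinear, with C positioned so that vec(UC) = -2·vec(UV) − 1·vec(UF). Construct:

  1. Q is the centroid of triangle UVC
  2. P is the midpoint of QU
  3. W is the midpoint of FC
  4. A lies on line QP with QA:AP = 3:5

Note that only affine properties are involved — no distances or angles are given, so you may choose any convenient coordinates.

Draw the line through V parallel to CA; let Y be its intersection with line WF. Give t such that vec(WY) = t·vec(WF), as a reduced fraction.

Choose coordinates U = (0, 0), V = (1, 0), F = (0, 1), C = (-2, -1).
1. Q is the centroid of triangle UVC ⇒ Q = (-1/3, -1/3)
2. P is the midpoint of QU ⇒ P = (-1/6, -1/6)
3. W is the midpoint of FC ⇒ W = (-1, 0)
4. A lies on line QP with QA:AP = 3:5 ⇒ A = (-13/48, -13/48)
through V parallel to CA: direction (83/48, 35/48); meets WF at Y = (-59/24, -35/24)
Y = W + t·(F−W) with t = -35/24

t = -35/24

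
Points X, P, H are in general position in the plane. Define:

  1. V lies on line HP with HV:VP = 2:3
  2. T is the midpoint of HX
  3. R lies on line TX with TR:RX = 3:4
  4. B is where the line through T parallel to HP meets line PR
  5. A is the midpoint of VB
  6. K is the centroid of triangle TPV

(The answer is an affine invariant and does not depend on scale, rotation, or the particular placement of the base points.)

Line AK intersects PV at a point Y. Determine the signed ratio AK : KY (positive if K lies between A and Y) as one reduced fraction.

AK:KY = 1/2

Assign X = (0, 0), P = (1, 0), H = (0, 1) — the answer is frame-independent, so this choice is without loss of generality.
1. V lies on line HP with HV:VP = 2:3 ⇒ V = (2/5, 3/5)
2. T is the midpoint of HX ⇒ T = (0, 1/2)
3. R lies on line TX with TR:RX = 3:4 ⇒ R = (0, 2/7)
4. B is where the line through T parallel to HP meets line PR ⇒ B = (3/10, 1/5)
5. A is the midpoint of VB ⇒ A = (7/20, 2/5)
6. K is the centroid of triangle TPV ⇒ K = (7/15, 11/30)
line AK meets PV at Y = (7/10, 3/10)
K = A + t·(Y−A) with t = 1/3, so AK:KY = 1/3:2/3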